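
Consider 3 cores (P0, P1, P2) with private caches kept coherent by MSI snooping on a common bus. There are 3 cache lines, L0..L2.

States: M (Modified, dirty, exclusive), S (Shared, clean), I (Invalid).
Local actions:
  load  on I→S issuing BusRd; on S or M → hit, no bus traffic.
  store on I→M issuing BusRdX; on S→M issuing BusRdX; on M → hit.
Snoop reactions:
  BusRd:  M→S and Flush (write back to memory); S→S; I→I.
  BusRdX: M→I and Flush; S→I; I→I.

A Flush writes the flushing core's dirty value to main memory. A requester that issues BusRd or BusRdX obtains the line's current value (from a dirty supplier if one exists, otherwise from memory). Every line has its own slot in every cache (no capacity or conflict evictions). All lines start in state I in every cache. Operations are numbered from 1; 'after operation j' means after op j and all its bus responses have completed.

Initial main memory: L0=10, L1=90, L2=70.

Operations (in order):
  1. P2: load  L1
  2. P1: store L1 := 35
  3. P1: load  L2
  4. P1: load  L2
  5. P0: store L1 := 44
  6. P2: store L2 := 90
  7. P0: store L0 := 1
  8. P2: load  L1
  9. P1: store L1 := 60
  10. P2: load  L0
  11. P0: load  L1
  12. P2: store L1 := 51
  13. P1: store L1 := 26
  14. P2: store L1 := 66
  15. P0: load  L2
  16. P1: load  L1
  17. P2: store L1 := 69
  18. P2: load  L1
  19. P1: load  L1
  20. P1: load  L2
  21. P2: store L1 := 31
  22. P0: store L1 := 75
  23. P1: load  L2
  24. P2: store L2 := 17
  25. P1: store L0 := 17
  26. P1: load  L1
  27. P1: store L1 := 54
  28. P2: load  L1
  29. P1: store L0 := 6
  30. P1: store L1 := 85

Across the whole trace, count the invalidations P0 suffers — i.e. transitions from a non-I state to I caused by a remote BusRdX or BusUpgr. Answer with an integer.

step 1: P2: load  L1  ⟶  IIS  (L1)  txn=BusRd  M[L1]=90
step 2: P1: store L1 := 35  ⟶  IMI  (L1)  txn=BusRdX  M[L1]=90
step 3: P1: load  L2  ⟶  ISI  (L2)  txn=BusRd  M[L2]=70
step 4: P1: load  L2  ⟶  ISI  (L2)  txn=∅  M[L2]=70
step 5: P0: store L1 := 44  ⟶  MII  (L1)  txn=BusRdX+Flush  M[L1]=35
step 6: P2: store L2 := 90  ⟶  IIM  (L2)  txn=BusRdX  M[L2]=70
step 7: P0: store L0 := 1  ⟶  MII  (L0)  txn=BusRdX  M[L0]=10
step 8: P2: load  L1  ⟶  SIS  (L1)  txn=BusRd+Flush  M[L1]=44
step 9: P1: store L1 := 60  ⟶  IMI  (L1)  txn=BusRdX  M[L1]=44
step 10: P2: load  L0  ⟶  SIS  (L0)  txn=BusRd+Flush  M[L0]=1
step 11: P0: load  L1  ⟶  SSI  (L1)  txn=BusRd+Flush  M[L1]=60
step 12: P2: store L1 := 51  ⟶  IIM  (L1)  txn=BusRdX  M[L1]=60
step 13: P1: store L1 := 26  ⟶  IMI  (L1)  txn=BusRdX+Flush  M[L1]=51
step 14: P2: store L1 := 66  ⟶  IIM  (L1)  txn=BusRdX+Flush  M[L1]=26
step 15: P0: load  L2  ⟶  SIS  (L2)  txn=BusRd+Flush  M[L2]=90
step 16: P1: load  L1  ⟶  ISS  (L1)  txn=BusRd+Flush  M[L1]=66
step 17: P2: store L1 := 69  ⟶  IIM  (L1)  txn=BusRdX  M[L1]=66
step 18: P2: load  L1  ⟶  IIM  (L1)  txn=∅  M[L1]=66
step 19: P1: load  L1  ⟶  ISS  (L1)  txn=BusRd+Flush  M[L1]=69
step 20: P1: load  L2  ⟶  SSS  (L2)  txn=BusRd  M[L2]=90
step 21: P2: store L1 := 31  ⟶  IIM  (L1)  txn=BusRdX  M[L1]=69
step 22: P0: store L1 := 75  ⟶  MII  (L1)  txn=BusRdX+Flush  M[L1]=31
step 23: P1: load  L2  ⟶  SSS  (L2)  txn=∅  M[L2]=90
step 24: P2: store L2 := 17  ⟶  IIM  (L2)  txn=BusRdX  M[L2]=90
step 25: P1: store L0 := 17  ⟶  IMI  (L0)  txn=BusRdX  M[L0]=1
step 26: P1: load  L1  ⟶  SSI  (L1)  txn=BusRd+Flush  M[L1]=75
step 27: P1: store L1 := 54  ⟶  IMI  (L1)  txn=BusRdX  M[L1]=75
step 28: P2: load  L1  ⟶  ISS  (L1)  txn=BusRd+Flush  M[L1]=54
step 29: P1: store L0 := 6  ⟶  IMI  (L0)  txn=∅  M[L0]=1
step 30: P1: store L1 := 85  ⟶  IMI  (L1)  txn=BusRdX  M[L1]=54

invalidations = 5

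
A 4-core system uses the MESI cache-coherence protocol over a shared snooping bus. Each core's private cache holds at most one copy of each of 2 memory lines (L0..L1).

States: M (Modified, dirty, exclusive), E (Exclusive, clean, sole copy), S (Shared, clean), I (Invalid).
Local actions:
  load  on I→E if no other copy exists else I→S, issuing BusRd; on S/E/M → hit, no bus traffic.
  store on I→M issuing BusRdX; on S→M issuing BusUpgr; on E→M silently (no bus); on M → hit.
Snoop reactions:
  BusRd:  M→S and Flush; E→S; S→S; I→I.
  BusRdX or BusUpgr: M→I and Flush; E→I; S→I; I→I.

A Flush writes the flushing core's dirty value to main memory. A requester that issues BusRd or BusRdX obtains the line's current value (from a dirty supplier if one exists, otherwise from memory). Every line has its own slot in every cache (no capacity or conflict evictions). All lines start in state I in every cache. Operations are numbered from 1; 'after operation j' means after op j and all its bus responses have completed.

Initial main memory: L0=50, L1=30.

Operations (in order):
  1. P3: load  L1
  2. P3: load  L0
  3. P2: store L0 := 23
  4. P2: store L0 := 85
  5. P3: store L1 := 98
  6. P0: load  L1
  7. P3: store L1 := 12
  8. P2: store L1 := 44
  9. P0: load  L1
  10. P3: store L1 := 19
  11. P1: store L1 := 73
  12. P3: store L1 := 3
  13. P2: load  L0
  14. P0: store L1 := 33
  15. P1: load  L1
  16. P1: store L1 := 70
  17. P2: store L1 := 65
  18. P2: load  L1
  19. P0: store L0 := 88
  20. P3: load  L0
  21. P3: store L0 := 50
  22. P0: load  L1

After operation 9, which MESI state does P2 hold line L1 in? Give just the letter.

state = S

1. P3: load  L1  bus=[BusRd]  L1: P0=I P1=I P2=I P3=E  mem[L1]=30
2. P3: load  L0  bus=[BusRd]  L0: P0=I P1=I P2=I P3=E  mem[L0]=50
3. P2: store L0 := 23  bus=[BusRdX]  L0: P0=I P1=I P2=M P3=I  mem[L0]=50
4. P2: store L0 := 85  bus=[-]  L0: P0=I P1=I P2=M P3=I  mem[L0]=50
5. P3: store L1 := 98  bus=[-]  L1: P0=I P1=I P2=I P3=M  mem[L1]=30
6. P0: load  L1  bus=[BusRd,Flush]  L1: P0=S P1=I P2=I P3=S  mem[L1]=98
7. P3: store L1 := 12  bus=[BusUpgr]  L1: P0=I P1=I P2=I P3=M  mem[L1]=98
8. P2: store L1 := 44  bus=[BusRdX,Flush]  L1: P0=I P1=I P2=M P3=I  mem[L1]=12
9. P0: load  L1  bus=[BusRd,Flush]  L1: P0=S P1=I P2=S P3=I  mem[L1]=44
10. P3: store L1 := 19  bus=[BusRdX]  L1: P0=I P1=I P2=I P3=M  mem[L1]=44
11. P1: store L1 := 73  bus=[BusRdX,Flush]  L1: P0=I P1=M P2=I P3=I  mem[L1]=19
12. P3: store L1 := 3  bus=[BusRdX,Flush]  L1: P0=I P1=I P2=I P3=M  mem[L1]=73
13. P2: load  L0  bus=[-]  L0: P0=I P1=I P2=M P3=I  mem[L0]=50
14. P0: store L1 := 33  bus=[BusRdX,Flush]  L1: P0=M P1=I P2=I P3=I  mem[L1]=3
15. P1: load  L1  bus=[BusRd,Flush]  L1: P0=S P1=S P2=I P3=I  mem[L1]=33
16. P1: store L1 := 70  bus=[BusUpgr]  L1: P0=I P1=M P2=I P3=I  mem[L1]=33
17. P2: store L1 := 65  bus=[BusRdX,Flush]  L1: P0=I P1=I P2=M P3=I  mem[L1]=70
18. P2: load  L1  bus=[-]  L1: P0=I P1=I P2=M P3=I  mem[L1]=70
19. P0: store L0 := 88  bus=[BusRdX,Flush]  L0: P0=M P1=I P2=I P3=I  mem[L0]=85
20. P3: load  L0  bus=[BusRd,Flush]  L0: P0=S P1=I P2=I P3=S  mem[L0]=88
21. P3: store L0 := 50  bus=[BusUpgr]  L0: P0=I P1=I P2=I P3=M  mem[L0]=88
22. P0: load  L1  bus=[BusRd,Flush]  L1: P0=S P1=I P2=S P3=I  mem[L1]=65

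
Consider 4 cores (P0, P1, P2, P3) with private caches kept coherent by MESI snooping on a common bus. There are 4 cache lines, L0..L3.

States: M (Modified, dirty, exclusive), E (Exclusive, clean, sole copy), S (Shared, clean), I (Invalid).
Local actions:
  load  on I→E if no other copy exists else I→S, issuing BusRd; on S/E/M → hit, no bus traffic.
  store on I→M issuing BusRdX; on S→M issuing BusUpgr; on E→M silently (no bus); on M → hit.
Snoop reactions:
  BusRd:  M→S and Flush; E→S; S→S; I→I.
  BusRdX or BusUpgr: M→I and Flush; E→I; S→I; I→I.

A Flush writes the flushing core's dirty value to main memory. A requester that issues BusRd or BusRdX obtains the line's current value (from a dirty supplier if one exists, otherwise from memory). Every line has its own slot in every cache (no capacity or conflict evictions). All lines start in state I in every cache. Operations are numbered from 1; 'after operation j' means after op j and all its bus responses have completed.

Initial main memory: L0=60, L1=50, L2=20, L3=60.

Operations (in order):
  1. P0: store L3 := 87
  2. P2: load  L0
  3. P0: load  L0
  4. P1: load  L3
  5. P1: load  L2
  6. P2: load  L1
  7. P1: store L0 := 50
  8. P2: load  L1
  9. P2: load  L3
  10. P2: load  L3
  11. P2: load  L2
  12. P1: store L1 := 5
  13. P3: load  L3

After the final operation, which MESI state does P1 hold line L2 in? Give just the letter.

state = S

  op1 P0: store L3 := 87 → M/I/I/I on L3; bus BusRdX; mem=60
  op2 P2: load  L0 → I/I/E/I on L0; bus BusRd; mem=60
  op3 P0: load  L0 → S/I/S/I on L0; bus BusRd; mem=60
  op4 P1: load  L3 → S/S/I/I on L3; bus BusRd Flush; mem=87
  op5 P1: load  L2 → I/E/I/I on L2; bus BusRd; mem=20
  op6 P2: load  L1 → I/I/E/I on L1; bus BusRd; mem=50
  op7 P1: store L0 := 50 → I/M/I/I on L0; bus BusRdX; mem=60
  op8 P2: load  L1 → I/I/E/I on L1; bus (none); mem=50
  op9 P2: load  L3 → S/S/S/I on L3; bus BusRd; mem=87
  op10 P2: load  L3 → S/S/S/I on L3; bus (none); mem=87
  op11 P2: load  L2 → I/S/S/I on L2; bus BusRd; mem=20
  op12 P1: store L1 := 5 → I/M/I/I on L1; bus BusRdX; mem=50
  op13 P3: load  L3 → S/S/S/S on L3; bus BusRd; mem=87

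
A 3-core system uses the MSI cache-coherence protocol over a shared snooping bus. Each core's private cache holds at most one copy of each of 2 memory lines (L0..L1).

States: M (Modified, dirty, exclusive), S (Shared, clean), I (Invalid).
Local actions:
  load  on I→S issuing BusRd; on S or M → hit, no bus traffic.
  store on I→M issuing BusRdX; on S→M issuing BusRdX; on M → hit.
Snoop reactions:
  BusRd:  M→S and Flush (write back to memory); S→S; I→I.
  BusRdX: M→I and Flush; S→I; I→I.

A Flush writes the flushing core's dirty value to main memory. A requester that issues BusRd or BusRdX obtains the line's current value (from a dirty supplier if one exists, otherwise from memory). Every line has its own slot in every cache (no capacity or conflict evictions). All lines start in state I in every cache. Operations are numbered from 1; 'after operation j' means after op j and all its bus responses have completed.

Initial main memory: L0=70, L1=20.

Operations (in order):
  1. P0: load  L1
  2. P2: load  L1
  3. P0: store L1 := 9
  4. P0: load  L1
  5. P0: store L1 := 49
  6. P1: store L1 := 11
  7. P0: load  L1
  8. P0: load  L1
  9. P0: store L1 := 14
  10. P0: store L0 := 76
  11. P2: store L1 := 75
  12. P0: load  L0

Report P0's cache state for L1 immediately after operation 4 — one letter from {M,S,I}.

[1] P0: load  L1 | P0:S(20), P1:I, P2:I | bus: BusRd
[2] P2: load  L1 | P0:S(20), P1:I, P2:S(20) | bus: BusRd
[3] P0: store L1 := 9 | P0:M(9), P1:I, P2:I | bus: BusRdX
[4] P0: load  L1 | P0:M(9), P1:I, P2:I | bus: none
[5] P0: store L1 := 49 | P0:M(49), P1:I, P2:I | bus: none
[6] P1: store L1 := 11 | P0:I, P1:M(11), P2:I | bus: BusRdX,Flush
[7] P0: load  L1 | P0:S(11), P1:S(11), P2:I | bus: BusRd,Flush
[8] P0: load  L1 | P0:S(11), P1:S(11), P2:I | bus: none
[9] P0: store L1 := 14 | P0:M(14), P1:I, P2:I | bus: BusRdX
[10] P0: store L0 := 76 | P0:M(76), P1:I, P2:I | bus: BusRdX
[11] P2: store L1 := 75 | P0:I, P1:I, P2:M(75) | bus: BusRdX,Flush
[12] P0: load  L0 | P0:M(76), P1:I, P2:I | bus: none

state = M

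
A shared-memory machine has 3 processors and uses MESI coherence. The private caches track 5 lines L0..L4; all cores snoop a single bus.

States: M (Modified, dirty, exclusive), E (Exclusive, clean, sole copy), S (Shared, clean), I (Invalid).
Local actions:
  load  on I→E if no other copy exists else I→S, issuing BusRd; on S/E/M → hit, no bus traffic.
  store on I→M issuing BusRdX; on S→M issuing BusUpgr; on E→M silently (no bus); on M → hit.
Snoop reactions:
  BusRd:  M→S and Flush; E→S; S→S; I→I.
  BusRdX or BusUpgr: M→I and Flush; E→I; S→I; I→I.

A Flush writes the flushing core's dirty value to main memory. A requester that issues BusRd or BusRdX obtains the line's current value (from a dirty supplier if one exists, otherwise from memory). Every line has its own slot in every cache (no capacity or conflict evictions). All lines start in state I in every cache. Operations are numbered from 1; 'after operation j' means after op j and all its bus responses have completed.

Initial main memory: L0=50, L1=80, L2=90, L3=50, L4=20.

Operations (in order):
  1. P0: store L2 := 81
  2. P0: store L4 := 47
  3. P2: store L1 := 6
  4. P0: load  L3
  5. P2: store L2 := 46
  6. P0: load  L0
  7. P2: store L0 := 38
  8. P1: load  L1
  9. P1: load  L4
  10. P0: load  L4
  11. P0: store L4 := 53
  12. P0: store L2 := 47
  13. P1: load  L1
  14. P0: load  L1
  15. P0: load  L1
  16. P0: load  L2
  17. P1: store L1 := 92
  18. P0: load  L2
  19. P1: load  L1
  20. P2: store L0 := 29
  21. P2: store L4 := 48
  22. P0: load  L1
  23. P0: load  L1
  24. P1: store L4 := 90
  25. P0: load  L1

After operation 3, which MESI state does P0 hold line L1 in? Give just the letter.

  op1 P0: store L2 := 81 → M/I/I on L2; bus BusRdX; mem=90
  op2 P0: store L4 := 47 → M/I/I on L4; bus BusRdX; mem=20
  op3 P2: store L1 := 6 → I/I/M on L1; bus BusRdX; mem=80
  op4 P0: load  L3 → E/I/I on L3; bus BusRd; mem=50
  op5 P2: store L2 := 46 → I/I/M on L2; bus BusRdX Flush; mem=81
  op6 P0: load  L0 → E/I/I on L0; bus BusRd; mem=50
  op7 P2: store L0 := 38 → I/I/M on L0; bus BusRdX; mem=50
  op8 P1: load  L1 → I/S/S on L1; bus BusRd Flush; mem=6
  op9 P1: load  L4 → S/S/I on L4; bus BusRd Flush; mem=47
  op10 P0: load  L4 → S/S/I on L4; bus (none); mem=47
  op11 P0: store L4 := 53 → M/I/I on L4; bus BusUpgr; mem=47
  op12 P0: store L2 := 47 → M/I/I on L2; bus BusRdX Flush; mem=46
  op13 P1: load  L1 → I/S/S on L1; bus (none); mem=6
  op14 P0: load  L1 → S/S/S on L1; bus BusRd; mem=6
  op15 P0: load  L1 → S/S/S on L1; bus (none); mem=6
  op16 P0: load  L2 → M/I/I on L2; bus (none); mem=46
  op17 P1: store L1 := 92 → I/M/I on L1; bus BusUpgr; mem=6
  op18 P0: load  L2 → M/I/I on L2; bus (none); mem=46
  op19 P1: load  L1 → I/M/I on L1; bus (none); mem=6
  op20 P2: store L0 := 29 → I/I/M on L0; bus (none); mem=50
  op21 P2: store L4 := 48 → I/I/M on L4; bus BusRdX Flush; mem=53
  op22 P0: load  L1 → S/S/I on L1; bus BusRd Flush; mem=92
  op23 P0: load  L1 → S/S/I on L1; bus (none); mem=92
  op24 P1: store L4 := 90 → I/M/I on L4; bus BusRdX Flush; mem=48
  op25 P0: load  L1 → S/S/I on L1; bus (none); mem=92

state = I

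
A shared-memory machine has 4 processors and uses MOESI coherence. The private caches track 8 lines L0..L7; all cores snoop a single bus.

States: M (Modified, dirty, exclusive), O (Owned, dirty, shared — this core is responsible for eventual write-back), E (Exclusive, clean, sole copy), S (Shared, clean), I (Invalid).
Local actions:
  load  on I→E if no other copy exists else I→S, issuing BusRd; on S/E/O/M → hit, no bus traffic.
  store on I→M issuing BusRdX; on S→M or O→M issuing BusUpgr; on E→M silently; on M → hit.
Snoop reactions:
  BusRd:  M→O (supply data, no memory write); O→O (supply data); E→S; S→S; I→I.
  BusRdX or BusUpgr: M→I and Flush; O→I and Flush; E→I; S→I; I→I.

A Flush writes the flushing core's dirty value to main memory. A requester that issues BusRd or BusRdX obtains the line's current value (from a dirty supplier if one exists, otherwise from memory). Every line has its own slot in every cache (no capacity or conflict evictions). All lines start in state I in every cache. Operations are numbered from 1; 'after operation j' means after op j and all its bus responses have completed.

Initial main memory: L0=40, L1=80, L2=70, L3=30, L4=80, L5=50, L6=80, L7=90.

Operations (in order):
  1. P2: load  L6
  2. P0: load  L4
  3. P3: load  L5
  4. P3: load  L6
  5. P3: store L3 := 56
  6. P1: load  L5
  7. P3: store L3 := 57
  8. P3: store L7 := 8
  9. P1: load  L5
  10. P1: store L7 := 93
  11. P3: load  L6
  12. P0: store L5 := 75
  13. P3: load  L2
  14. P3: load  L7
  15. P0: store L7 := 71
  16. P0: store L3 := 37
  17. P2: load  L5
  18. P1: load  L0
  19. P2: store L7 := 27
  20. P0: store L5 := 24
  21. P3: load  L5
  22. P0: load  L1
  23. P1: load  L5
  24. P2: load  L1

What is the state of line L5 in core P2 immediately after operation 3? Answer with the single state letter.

state = I

step 1: P2: load  L6  ⟶  IIEI  (L6)  txn=BusRd  M[L6]=80
step 2: P0: load  L4  ⟶  EIII  (L4)  txn=BusRd  M[L4]=80
step 3: P3: load  L5  ⟶  IIIE  (L5)  txn=BusRd  M[L5]=50
step 4: P3: load  L6  ⟶  IISS  (L6)  txn=BusRd  M[L6]=80
step 5: P3: store L3 := 56  ⟶  IIIM  (L3)  txn=BusRdX  M[L3]=30
step 6: P1: load  L5  ⟶  ISIS  (L5)  txn=BusRd  M[L5]=50
step 7: P3: store L3 := 57  ⟶  IIIM  (L3)  txn=∅  M[L3]=30
step 8: P3: store L7 := 8  ⟶  IIIM  (L7)  txn=BusRdX  M[L7]=90
step 9: P1: load  L5  ⟶  ISIS  (L5)  txn=∅  M[L5]=50
step 10: P1: store L7 := 93  ⟶  IMII  (L7)  txn=BusRdX+Flush  M[L7]=8
step 11: P3: load  L6  ⟶  IISS  (L6)  txn=∅  M[L6]=80
step 12: P0: store L5 := 75  ⟶  MIII  (L5)  txn=BusRdX  M[L5]=50
step 13: P3: load  L2  ⟶  IIIE  (L2)  txn=BusRd  M[L2]=70
step 14: P3: load  L7  ⟶  IOIS  (L7)  txn=BusRd  M[L7]=8
step 15: P0: store L7 := 71  ⟶  MIII  (L7)  txn=BusRdX+Flush  M[L7]=93
step 16: P0: store L3 := 37  ⟶  MIII  (L3)  txn=BusRdX+Flush  M[L3]=57
step 17: P2: load  L5  ⟶  OISI  (L5)  txn=BusRd  M[L5]=50
step 18: P1: load  L0  ⟶  IEII  (L0)  txn=BusRd  M[L0]=40
step 19: P2: store L7 := 27  ⟶  IIMI  (L7)  txn=BusRdX+Flush  M[L7]=71
step 20: P0: store L5 := 24  ⟶  MIII  (L5)  txn=BusUpgr  M[L5]=50
step 21: P3: load  L5  ⟶  OIIS  (L5)  txn=BusRd  M[L5]=50
step 22: P0: load  L1  ⟶  EIII  (L1)  txn=BusRd  M[L1]=80
step 23: P1: load  L5  ⟶  OSIS  (L5)  txn=BusRd  M[L5]=50
step 24: P2: load  L1  ⟶  SISI  (L1)  txn=BusRd  M[L1]=80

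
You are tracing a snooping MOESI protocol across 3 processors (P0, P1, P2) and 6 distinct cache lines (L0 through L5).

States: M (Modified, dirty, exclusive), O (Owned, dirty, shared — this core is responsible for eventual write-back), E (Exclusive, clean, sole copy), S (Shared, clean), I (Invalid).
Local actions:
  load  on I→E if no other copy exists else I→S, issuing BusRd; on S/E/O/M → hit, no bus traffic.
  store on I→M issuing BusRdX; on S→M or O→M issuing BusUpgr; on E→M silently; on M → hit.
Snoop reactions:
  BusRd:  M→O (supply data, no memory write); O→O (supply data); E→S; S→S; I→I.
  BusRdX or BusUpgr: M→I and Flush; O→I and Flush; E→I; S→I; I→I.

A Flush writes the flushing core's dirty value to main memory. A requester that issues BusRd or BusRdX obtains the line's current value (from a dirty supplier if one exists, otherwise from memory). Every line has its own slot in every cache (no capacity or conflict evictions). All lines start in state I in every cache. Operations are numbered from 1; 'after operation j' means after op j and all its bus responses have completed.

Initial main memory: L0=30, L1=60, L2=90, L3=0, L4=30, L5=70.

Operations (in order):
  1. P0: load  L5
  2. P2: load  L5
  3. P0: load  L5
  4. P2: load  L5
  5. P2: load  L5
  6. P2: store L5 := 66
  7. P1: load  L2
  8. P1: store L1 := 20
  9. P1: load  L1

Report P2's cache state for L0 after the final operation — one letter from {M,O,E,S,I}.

state = I

[1] P0: load  L5 | P0:E(70), P1:I, P2:I | bus: BusRd
[2] P2: load  L5 | P0:S(70), P1:I, P2:S(70) | bus: BusRd
[3] P0: load  L5 | P0:S(70), P1:I, P2:S(70) | bus: none
[4] P2: load  L5 | P0:S(70), P1:I, P2:S(70) | bus: none
[5] P2: load  L5 | P0:S(70), P1:I, P2:S(70) | bus: none
[6] P2: store L5 := 66 | P0:I, P1:I, P2:M(66) | bus: BusUpgr
[7] P1: load  L2 | P0:I, P1:E(90), P2:I | bus: BusRd
[8] P1: store L1 := 20 | P0:I, P1:M(20), P2:I | bus: BusRdX
[9] P1: load  L1 | P0:I, P1:M(20), P2:I | bus: none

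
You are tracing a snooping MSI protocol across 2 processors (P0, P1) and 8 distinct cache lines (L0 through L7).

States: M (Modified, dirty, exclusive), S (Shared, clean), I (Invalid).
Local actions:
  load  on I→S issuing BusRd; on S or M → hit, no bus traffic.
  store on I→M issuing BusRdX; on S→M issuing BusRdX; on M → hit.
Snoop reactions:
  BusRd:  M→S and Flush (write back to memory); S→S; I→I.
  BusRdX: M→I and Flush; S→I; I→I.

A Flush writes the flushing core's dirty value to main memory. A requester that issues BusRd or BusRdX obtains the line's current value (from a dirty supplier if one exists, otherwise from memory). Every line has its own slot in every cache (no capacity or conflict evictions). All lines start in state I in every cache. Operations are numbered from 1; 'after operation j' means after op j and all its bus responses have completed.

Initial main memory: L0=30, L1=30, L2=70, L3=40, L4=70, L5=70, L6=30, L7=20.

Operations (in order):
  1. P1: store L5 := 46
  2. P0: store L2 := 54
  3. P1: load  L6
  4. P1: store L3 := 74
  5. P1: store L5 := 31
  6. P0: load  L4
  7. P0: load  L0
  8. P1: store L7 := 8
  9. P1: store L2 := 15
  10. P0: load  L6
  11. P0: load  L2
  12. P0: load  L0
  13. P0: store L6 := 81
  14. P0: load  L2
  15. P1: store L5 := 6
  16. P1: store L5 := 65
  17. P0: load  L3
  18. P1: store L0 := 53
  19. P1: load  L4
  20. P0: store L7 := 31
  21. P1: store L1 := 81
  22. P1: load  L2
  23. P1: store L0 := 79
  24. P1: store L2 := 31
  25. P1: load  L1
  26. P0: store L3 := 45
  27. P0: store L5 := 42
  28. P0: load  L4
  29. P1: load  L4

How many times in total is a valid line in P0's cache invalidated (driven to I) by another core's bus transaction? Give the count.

invalidations = 3

  op1 P1: store L5 := 46 → I/M on L5; bus BusRdX; mem=70
  op2 P0: store L2 := 54 → M/I on L2; bus BusRdX; mem=70
  op3 P1: load  L6 → I/S on L6; bus BusRd; mem=30
  op4 P1: store L3 := 74 → I/M on L3; bus BusRdX; mem=40
  op5 P1: store L5 := 31 → I/M on L5; bus (none); mem=70
  op6 P0: load  L4 → S/I on L4; bus BusRd; mem=70
  op7 P0: load  L0 → S/I on L0; bus BusRd; mem=30
  op8 P1: store L7 := 8 → I/M on L7; bus BusRdX; mem=20
  op9 P1: store L2 := 15 → I/M on L2; bus BusRdX Flush; mem=54
  op10 P0: load  L6 → S/S on L6; bus BusRd; mem=30
  op11 P0: load  L2 → S/S on L2; bus BusRd Flush; mem=15
  op12 P0: load  L0 → S/I on L0; bus (none); mem=30
  op13 P0: store L6 := 81 → M/I on L6; bus BusRdX; mem=30
  op14 P0: load  L2 → S/S on L2; bus (none); mem=15
  op15 P1: store L5 := 6 → I/M on L5; bus (none); mem=70
  op16 P1: store L5 := 65 → I/M on L5; bus (none); mem=70
  op17 P0: load  L3 → S/S on L3; bus BusRd Flush; mem=74
  op18 P1: store L0 := 53 → I/M on L0; bus BusRdX; mem=30
  op19 P1: load  L4 → S/S on L4; bus BusRd; mem=70
  op20 P0: store L7 := 31 → M/I on L7; bus BusRdX Flush; mem=8
  op21 P1: store L1 := 81 → I/M on L1; bus BusRdX; mem=30
  op22 P1: load  L2 → S/S on L2; bus (none); mem=15
  op23 P1: store L0 := 79 → I/M on L0; bus (none); mem=30
  op24 P1: store L2 := 31 → I/M on L2; bus BusRdX; mem=15
  op25 P1: load  L1 → I/M on L1; bus (none); mem=30
  op26 P0: store L3 := 45 → M/I on L3; bus BusRdX; mem=74
  op27 P0: store L5 := 42 → M/I on L5; bus BusRdX Flush; mem=65
  op28 P0: load  L4 → S/S on L4; bus (none); mem=70
  op29 P1: load  L4 → S/S on L4; bus (none); mem=70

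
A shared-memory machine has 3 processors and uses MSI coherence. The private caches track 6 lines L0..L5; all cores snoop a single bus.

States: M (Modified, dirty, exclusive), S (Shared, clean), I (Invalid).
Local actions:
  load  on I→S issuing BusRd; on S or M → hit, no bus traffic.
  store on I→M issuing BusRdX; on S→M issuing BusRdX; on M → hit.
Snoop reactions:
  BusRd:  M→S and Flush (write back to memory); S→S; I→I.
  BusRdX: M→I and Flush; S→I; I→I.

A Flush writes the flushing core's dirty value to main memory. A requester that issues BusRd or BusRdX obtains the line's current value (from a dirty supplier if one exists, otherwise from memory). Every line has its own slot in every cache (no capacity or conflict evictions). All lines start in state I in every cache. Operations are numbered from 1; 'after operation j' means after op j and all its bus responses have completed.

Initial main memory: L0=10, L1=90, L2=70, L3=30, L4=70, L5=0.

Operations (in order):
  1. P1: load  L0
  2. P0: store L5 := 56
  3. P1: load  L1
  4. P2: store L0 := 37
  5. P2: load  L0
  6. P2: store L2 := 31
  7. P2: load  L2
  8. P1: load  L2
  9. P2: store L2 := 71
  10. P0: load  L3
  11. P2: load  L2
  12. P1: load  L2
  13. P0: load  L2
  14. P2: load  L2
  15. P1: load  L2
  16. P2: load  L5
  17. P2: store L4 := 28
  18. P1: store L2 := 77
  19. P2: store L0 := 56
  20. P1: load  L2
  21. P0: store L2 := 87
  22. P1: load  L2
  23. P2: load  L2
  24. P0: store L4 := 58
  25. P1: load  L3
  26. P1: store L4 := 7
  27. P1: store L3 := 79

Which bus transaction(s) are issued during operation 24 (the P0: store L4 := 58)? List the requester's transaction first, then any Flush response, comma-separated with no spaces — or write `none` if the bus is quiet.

[1] P1: load  L0 | P0:I, P1:S(10), P2:I | bus: BusRd
[2] P0: store L5 := 56 | P0:M(56), P1:I, P2:I | bus: BusRdX
[3] P1: load  L1 | P0:I, P1:S(90), P2:I | bus: BusRd
[4] P2: store L0 := 37 | P0:I, P1:I, P2:M(37) | bus: BusRdX
[5] P2: load  L0 | P0:I, P1:I, P2:M(37) | bus: none
[6] P2: store L2 := 31 | P0:I, P1:I, P2:M(31) | bus: BusRdX
[7] P2: load  L2 | P0:I, P1:I, P2:M(31) | bus: none
[8] P1: load  L2 | P0:I, P1:S(31), P2:S(31) | bus: BusRd,Flush
[9] P2: store L2 := 71 | P0:I, P1:I, P2:M(71) | bus: BusRdX
[10] P0: load  L3 | P0:S(30), P1:I, P2:I | bus: BusRd
[11] P2: load  L2 | P0:I, P1:I, P2:M(71) | bus: none
[12] P1: load  L2 | P0:I, P1:S(71), P2:S(71) | bus: BusRd,Flush
[13] P0: load  L2 | P0:S(71), P1:S(71), P2:S(71) | bus: BusRd
[14] P2: load  L2 | P0:S(71), P1:S(71), P2:S(71) | bus: none
[15] P1: load  L2 | P0:S(71), P1:S(71), P2:S(71) | bus: none
[16] P2: load  L5 | P0:S(56), P1:I, P2:S(56) | bus: BusRd,Flush
[17] P2: store L4 := 28 | P0:I, P1:I, P2:M(28) | bus: BusRdX
[18] P1: store L2 := 77 | P0:I, P1:M(77), P2:I | bus: BusRdX
[19] P2: store L0 := 56 | P0:I, P1:I, P2:M(56) | bus: none
[20] P1: load  L2 | P0:I, P1:M(77), P2:I | bus: none
[21] P0: store L2 := 87 | P0:M(87), P1:I, P2:I | bus: BusRdX,Flush
[22] P1: load  L2 | P0:S(87), P1:S(87), P2:I | bus: BusRd,Flush
[23] P2: load  L2 | P0:S(87), P1:S(87), P2:S(87) | bus: BusRd
[24] P0: store L4 := 58 | P0:M(58), P1:I, P2:I | bus: BusRdX,Flush
[25] P1: load  L3 | P0:S(30), P1:S(30), P2:I | bus: BusRd
[26] P1: store L4 := 7 | P0:I, P1:M(7), P2:I | bus: BusRdX,Flush
[27] P1: store L3 := 79 | P0:I, P1:M(79), P2:I | bus: BusRdX

bus = BusRdX,Flush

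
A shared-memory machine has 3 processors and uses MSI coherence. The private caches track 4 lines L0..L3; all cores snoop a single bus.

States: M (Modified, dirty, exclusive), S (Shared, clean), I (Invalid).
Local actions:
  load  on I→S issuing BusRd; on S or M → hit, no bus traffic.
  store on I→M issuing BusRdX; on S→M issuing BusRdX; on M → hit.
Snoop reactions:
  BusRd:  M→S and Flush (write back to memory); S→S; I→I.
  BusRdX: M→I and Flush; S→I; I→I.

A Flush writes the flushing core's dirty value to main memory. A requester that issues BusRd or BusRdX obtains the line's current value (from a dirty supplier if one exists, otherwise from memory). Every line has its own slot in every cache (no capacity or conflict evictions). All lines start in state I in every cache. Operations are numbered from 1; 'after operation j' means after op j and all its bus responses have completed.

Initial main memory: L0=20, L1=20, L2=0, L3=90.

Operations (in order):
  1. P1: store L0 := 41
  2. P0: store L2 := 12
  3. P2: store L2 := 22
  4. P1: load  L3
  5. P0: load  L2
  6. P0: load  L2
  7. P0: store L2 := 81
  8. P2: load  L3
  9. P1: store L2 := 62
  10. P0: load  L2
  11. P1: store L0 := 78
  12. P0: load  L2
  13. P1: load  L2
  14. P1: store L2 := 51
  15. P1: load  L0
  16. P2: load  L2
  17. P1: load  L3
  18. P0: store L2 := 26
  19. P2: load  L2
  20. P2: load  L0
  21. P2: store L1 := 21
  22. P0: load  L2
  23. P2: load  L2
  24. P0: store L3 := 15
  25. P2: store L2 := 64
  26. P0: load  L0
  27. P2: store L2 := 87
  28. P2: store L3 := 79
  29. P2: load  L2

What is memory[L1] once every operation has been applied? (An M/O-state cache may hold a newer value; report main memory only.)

1. P1: store L0 := 41  bus=[BusRdX]  L0: P0=I P1=M P2=I  mem[L0]=20
2. P0: store L2 := 12  bus=[BusRdX]  L2: P0=M P1=I P2=I  mem[L2]=0
3. P2: store L2 := 22  bus=[BusRdX,Flush]  L2: P0=I P1=I P2=M  mem[L2]=12
4. P1: load  L3  bus=[BusRd]  L3: P0=I P1=S P2=I  mem[L3]=90
5. P0: load  L2  bus=[BusRd,Flush]  L2: P0=S P1=I P2=S  mem[L2]=22
6. P0: load  L2  bus=[-]  L2: P0=S P1=I P2=S  mem[L2]=22
7. P0: store L2 := 81  bus=[BusRdX]  L2: P0=M P1=I P2=I  mem[L2]=22
8. P2: load  L3  bus=[BusRd]  L3: P0=I P1=S P2=S  mem[L3]=90
9. P1: store L2 := 62  bus=[BusRdX,Flush]  L2: P0=I P1=M P2=I  mem[L2]=81
10. P0: load  L2  bus=[BusRd,Flush]  L2: P0=S P1=S P2=I  mem[L2]=62
11. P1: store L0 := 78  bus=[-]  L0: P0=I P1=M P2=I  mem[L0]=20
12. P0: load  L2  bus=[-]  L2: P0=S P1=S P2=I  mem[L2]=62
13. P1: load  L2  bus=[-]  L2: P0=S P1=S P2=I  mem[L2]=62
14. P1: store L2 := 51  bus=[BusRdX]  L2: P0=I P1=M P2=I  mem[L2]=62
15. P1: load  L0  bus=[-]  L0: P0=I P1=M P2=I  mem[L0]=20
16. P2: load  L2  bus=[BusRd,Flush]  L2: P0=I P1=S P2=S  mem[L2]=51
17. P1: load  L3  bus=[-]  L3: P0=I P1=S P2=S  mem[L3]=90
18. P0: store L2 := 26  bus=[BusRdX]  L2: P0=M P1=I P2=I  mem[L2]=51
19. P2: load  L2  bus=[BusRd,Flush]  L2: P0=S P1=I P2=S  mem[L2]=26
20. P2: load  L0  bus=[BusRd,Flush]  L0: P0=I P1=S P2=S  mem[L0]=78
21. P2: store L1 := 21  bus=[BusRdX]  L1: P0=I P1=I P2=M  mem[L1]=20
22. P0: load  L2  bus=[-]  L2: P0=S P1=I P2=S  mem[L2]=26
23. P2: load  L2  bus=[-]  L2: P0=S P1=I P2=S  mem[L2]=26
24. P0: store L3 := 15  bus=[BusRdX]  L3: P0=M P1=I P2=I  mem[L3]=90
25. P2: store L2 := 64  bus=[BusRdX]  L2: P0=I P1=I P2=M  mem[L2]=26
26. P0: load  L0  bus=[BusRd]  L0: P0=S P1=S P2=S  mem[L0]=78
27. P2: store L2 := 87  bus=[-]  L2: P0=I P1=I P2=M  mem[L2]=26
28. P2: store L3 := 79  bus=[BusRdX,Flush]  L3: P0=I P1=I P2=M  mem[L3]=15
29. P2: load  L2  bus=[-]  L2: P0=I P1=I P2=M  mem[L2]=26

memory[L1] = 20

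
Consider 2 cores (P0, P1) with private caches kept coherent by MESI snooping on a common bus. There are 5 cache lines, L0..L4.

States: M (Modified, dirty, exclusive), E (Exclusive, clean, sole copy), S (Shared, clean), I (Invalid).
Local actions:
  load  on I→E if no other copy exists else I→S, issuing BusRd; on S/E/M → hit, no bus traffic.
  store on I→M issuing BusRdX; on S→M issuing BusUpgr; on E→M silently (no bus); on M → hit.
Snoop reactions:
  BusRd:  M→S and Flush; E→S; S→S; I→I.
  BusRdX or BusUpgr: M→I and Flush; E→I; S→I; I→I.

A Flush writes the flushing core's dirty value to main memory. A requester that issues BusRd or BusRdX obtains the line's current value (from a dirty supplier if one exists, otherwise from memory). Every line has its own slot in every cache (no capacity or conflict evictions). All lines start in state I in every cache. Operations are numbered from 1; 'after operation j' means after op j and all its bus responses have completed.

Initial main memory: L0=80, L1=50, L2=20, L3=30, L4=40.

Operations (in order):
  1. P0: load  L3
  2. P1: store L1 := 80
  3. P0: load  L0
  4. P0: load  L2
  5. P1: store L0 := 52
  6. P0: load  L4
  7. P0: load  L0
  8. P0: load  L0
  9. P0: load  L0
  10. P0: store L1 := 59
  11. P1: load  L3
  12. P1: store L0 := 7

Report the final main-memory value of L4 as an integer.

memory[L4] = 40

  op1 P0: load  L3 → E/I on L3; bus BusRd; mem=30
  op2 P1: store L1 := 80 → I/M on L1; bus BusRdX; mem=50
  op3 P0: load  L0 → E/I on L0; bus BusRd; mem=80
  op4 P0: load  L2 → E/I on L2; bus BusRd; mem=20
  op5 P1: store L0 := 52 → I/M on L0; bus BusRdX; mem=80
  op6 P0: load  L4 → E/I on L4; bus BusRd; mem=40
  op7 P0: load  L0 → S/S on L0; bus BusRd Flush; mem=52
  op8 P0: load  L0 → S/S on L0; bus (none); mem=52
  op9 P0: load  L0 → S/S on L0; bus (none); mem=52
  op10 P0: store L1 := 59 → M/I on L1; bus BusRdX Flush; mem=80
  op11 P1: load  L3 → S/S on L3; bus BusRd; mem=30
  op12 P1: store L0 := 7 → I/M on L0; bus BusUpgr; mem=52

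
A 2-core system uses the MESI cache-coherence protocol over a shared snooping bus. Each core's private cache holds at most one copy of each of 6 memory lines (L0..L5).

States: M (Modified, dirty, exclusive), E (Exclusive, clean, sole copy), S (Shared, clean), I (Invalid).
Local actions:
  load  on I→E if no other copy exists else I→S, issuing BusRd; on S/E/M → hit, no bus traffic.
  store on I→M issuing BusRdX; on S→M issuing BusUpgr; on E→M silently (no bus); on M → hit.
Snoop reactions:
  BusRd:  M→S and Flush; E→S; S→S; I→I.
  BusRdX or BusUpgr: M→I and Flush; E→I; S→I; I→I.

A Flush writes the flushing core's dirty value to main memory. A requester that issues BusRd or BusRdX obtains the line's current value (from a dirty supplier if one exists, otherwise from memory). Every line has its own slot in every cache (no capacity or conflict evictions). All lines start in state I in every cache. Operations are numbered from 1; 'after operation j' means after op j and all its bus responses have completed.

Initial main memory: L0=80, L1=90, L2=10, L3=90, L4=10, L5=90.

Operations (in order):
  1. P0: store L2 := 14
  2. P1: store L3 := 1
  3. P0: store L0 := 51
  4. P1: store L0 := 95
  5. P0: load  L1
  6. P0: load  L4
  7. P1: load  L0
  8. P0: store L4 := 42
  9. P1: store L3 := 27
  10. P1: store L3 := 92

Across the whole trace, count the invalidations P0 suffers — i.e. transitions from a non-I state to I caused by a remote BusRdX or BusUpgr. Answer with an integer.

[1] P0: store L2 := 14 | P0:M(14), P1:I | bus: BusRdX
[2] P1: store L3 := 1 | P0:I, P1:M(1) | bus: BusRdX
[3] P0: store L0 := 51 | P0:M(51), P1:I | bus: BusRdX
[4] P1: store L0 := 95 | P0:I, P1:M(95) | bus: BusRdX,Flush
[5] P0: load  L1 | P0:E(90), P1:I | bus: BusRd
[6] P0: load  L4 | P0:E(10), P1:I | bus: BusRd
[7] P1: load  L0 | P0:I, P1:M(95) | bus: none
[8] P0: store L4 := 42 | P0:M(42), P1:I | bus: none
[9] P1: store L3 := 27 | P0:I, P1:M(27) | bus: none
[10] P1: store L3 := 92 | P0:I, P1:M(92) | bus: none

invalidations = 1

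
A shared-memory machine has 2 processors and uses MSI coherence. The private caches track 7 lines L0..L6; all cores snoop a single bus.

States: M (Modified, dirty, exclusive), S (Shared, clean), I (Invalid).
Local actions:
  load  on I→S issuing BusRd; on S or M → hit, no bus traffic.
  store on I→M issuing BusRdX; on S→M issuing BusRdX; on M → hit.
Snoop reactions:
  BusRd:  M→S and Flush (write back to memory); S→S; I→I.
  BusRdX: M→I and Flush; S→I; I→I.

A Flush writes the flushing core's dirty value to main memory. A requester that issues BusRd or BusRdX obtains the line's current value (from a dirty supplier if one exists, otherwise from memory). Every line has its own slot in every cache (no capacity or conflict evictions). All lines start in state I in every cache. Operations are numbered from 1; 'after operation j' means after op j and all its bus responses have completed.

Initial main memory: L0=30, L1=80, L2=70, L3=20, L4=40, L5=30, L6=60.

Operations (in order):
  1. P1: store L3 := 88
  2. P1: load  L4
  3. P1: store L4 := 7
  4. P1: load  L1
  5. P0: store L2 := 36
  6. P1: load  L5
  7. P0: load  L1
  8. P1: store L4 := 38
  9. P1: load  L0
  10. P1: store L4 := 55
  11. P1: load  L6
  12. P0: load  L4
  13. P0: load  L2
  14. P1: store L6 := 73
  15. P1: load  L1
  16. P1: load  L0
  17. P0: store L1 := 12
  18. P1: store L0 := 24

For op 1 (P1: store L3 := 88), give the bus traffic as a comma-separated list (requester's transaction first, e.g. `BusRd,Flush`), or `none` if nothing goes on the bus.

bus = BusRdX

step 1: P1: store L3 := 88  ⟶  IM  (L3)  txn=BusRdX  M[L3]=20
step 2: P1: load  L4  ⟶  IS  (L4)  txn=BusRd  M[L4]=40
step 3: P1: store L4 := 7  ⟶  IM  (L4)  txn=BusRdX  M[L4]=40
step 4: P1: load  L1  ⟶  IS  (L1)  txn=BusRd  M[L1]=80
step 5: P0: store L2 := 36  ⟶  MI  (L2)  txn=BusRdX  M[L2]=70
step 6: P1: load  L5  ⟶  IS  (L5)  txn=BusRd  M[L5]=30
step 7: P0: load  L1  ⟶  SS  (L1)  txn=BusRd  M[L1]=80
step 8: P1: store L4 := 38  ⟶  IM  (L4)  txn=∅  M[L4]=40
step 9: P1: load  L0  ⟶  IS  (L0)  txn=BusRd  M[L0]=30
step 10: P1: store L4 := 55  ⟶  IM  (L4)  txn=∅  M[L4]=40
step 11: P1: load  L6  ⟶  IS  (L6)  txn=BusRd  M[L6]=60
step 12: P0: load  L4  ⟶  SS  (L4)  txn=BusRd+Flush  M[L4]=55
step 13: P0: load  L2  ⟶  MI  (L2)  txn=∅  M[L2]=70
step 14: P1: store L6 := 73  ⟶  IM  (L6)  txn=BusRdX  M[L6]=60
step 15: P1: load  L1  ⟶  SS  (L1)  txn=∅  M[L1]=80
step 16: P1: load  L0  ⟶  IS  (L0)  txn=∅  M[L0]=30
step 17: P0: store L1 := 12  ⟶  MI  (L1)  txn=BusRdX  M[L1]=80
step 18: P1: store L0 := 24  ⟶  IM  (L0)  txn=BusRdX  M[L0]=30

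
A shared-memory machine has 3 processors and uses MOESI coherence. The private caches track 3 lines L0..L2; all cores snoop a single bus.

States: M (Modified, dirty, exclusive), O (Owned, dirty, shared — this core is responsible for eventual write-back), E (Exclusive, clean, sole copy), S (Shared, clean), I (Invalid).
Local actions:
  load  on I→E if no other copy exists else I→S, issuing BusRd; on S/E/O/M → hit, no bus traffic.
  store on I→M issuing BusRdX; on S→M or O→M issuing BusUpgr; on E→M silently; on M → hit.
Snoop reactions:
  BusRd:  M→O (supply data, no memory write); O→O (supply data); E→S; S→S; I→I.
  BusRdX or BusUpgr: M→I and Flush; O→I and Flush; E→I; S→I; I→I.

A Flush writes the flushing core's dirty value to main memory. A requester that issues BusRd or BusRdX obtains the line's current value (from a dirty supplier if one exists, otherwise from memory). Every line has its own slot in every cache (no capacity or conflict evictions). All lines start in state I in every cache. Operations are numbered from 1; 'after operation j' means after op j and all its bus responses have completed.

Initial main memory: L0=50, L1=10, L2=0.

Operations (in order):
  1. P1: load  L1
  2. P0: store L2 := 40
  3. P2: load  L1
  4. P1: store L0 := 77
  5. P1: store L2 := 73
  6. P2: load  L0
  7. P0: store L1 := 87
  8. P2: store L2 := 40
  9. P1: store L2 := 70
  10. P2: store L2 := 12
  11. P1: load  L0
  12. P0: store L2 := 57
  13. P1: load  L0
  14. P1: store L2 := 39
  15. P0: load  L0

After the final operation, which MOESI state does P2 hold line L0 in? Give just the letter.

state = S

step 1: P1: load  L1  ⟶  IEI  (L1)  txn=BusRd  M[L1]=10
step 2: P0: store L2 := 40  ⟶  MII  (L2)  txn=BusRdX  M[L2]=0
step 3: P2: load  L1  ⟶  ISS  (L1)  txn=BusRd  M[L1]=10
step 4: P1: store L0 := 77  ⟶  IMI  (L0)  txn=BusRdX  M[L0]=50
step 5: P1: store L2 := 73  ⟶  IMI  (L2)  txn=BusRdX+Flush  M[L2]=40
step 6: P2: load  L0  ⟶  IOS  (L0)  txn=BusRd  M[L0]=50
step 7: P0: store L1 := 87  ⟶  MII  (L1)  txn=BusRdX  M[L1]=10
step 8: P2: store L2 := 40  ⟶  IIM  (L2)  txn=BusRdX+Flush  M[L2]=73
step 9: P1: store L2 := 70  ⟶  IMI  (L2)  txn=BusRdX+Flush  M[L2]=40
step 10: P2: store L2 := 12  ⟶  IIM  (L2)  txn=BusRdX+Flush  M[L2]=70
step 11: P1: load  L0  ⟶  IOS  (L0)  txn=∅  M[L0]=50
step 12: P0: store L2 := 57  ⟶  MII  (L2)  txn=BusRdX+Flush  M[L2]=12
step 13: P1: load  L0  ⟶  IOS  (L0)  txn=∅  M[L0]=50
step 14: P1: store L2 := 39  ⟶  IMI  (L2)  txn=BusRdX+Flush  M[L2]=57
step 15: P0: load  L0  ⟶  SOS  (L0)  txn=BusRd  M[L0]=50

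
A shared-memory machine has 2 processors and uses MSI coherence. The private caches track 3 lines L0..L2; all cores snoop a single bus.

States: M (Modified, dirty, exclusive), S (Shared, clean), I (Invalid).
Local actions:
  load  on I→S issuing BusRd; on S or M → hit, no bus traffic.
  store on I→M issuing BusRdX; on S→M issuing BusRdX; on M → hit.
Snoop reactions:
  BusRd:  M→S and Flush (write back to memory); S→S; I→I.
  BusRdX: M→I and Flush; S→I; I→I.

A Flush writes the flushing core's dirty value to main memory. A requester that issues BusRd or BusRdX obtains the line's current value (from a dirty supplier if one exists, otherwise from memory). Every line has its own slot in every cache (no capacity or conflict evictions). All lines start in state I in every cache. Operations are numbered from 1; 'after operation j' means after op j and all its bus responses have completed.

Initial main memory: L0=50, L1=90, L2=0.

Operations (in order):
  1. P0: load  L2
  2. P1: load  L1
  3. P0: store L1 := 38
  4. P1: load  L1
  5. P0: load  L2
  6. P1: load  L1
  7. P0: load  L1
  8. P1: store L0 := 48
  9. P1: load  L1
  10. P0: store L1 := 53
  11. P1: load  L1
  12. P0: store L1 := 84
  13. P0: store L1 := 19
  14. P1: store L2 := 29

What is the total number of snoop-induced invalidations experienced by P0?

invalidations = 1

[1] P0: load  L2 | P0:S(0), P1:I | bus: BusRd
[2] P1: load  L1 | P0:I, P1:S(90) | bus: BusRd
[3] P0: store L1 := 38 | P0:M(38), P1:I | bus: BusRdX
[4] P1: load  L1 | P0:S(38), P1:S(38) | bus: BusRd,Flush
[5] P0: load  L2 | P0:S(0), P1:I | bus: none
[6] P1: load  L1 | P0:S(38), P1:S(38) | bus: none
[7] P0: load  L1 | P0:S(38), P1:S(38) | bus: none
[8] P1: store L0 := 48 | P0:I, P1:M(48) | bus: BusRdX
[9] P1: load  L1 | P0:S(38), P1:S(38) | bus: none
[10] P0: store L1 := 53 | P0:M(53), P1:I | bus: BusRdX
[11] P1: load  L1 | P0:S(53), P1:S(53) | bus: BusRd,Flush
[12] P0: store L1 := 84 | P0:M(84), P1:I | bus: BusRdX
[13] P0: store L1 := 19 | P0:M(19), P1:I | bus: none
[14] P1: store L2 := 29 | P0:I, P1:M(29) | bus: BusRdX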